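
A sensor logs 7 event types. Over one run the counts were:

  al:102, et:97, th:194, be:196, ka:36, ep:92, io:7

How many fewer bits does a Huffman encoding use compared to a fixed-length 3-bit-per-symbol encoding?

347

Fixed-length: 3 bits × 724 symbols = 2172 bits.
Huffman merges:
merge io(7) and ka(36): 43
merge 43 and ep(92): 135
merge et(97) and al(102): 199
merge 135 and th(194): 329
merge be(196) and 199: 395
merge 329 and 395: 724
Huffman total = 43 + 135 + 199 + 329 + 395 + 724 = 1825 bits.
Saving = 2172 − 1825 = 347 bits.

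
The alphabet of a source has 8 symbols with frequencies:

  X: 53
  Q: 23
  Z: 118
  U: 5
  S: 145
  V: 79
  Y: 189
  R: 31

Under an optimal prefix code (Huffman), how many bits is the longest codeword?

6

Merge the two lowest-weight nodes at each step:
combine U(5), Q(23) → 28
combine 28, R(31) → 59
combine X(53), 59 → 112
combine V(79), 112 → 191
combine Z(118), S(145) → 263
combine Y(189), 191 → 380
combine 263, 380 → 643
The rarest symbols sit at the bottom; the longest codeword is 6 bits.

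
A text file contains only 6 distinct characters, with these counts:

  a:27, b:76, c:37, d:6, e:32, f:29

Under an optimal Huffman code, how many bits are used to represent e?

3

Build the tree from the bottom:
d(6) + a(27) → 33
f(29) + e(32) → 61
33 + c(37) → 70
61 + 70 → 131
b(76) + 131 → 207
The subtree containing e is merged 3 times, so code length = 3.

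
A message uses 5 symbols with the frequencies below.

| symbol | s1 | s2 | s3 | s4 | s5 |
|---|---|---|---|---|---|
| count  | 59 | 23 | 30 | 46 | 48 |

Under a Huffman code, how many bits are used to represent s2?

3

Huffman merges, smallest pair first:
merge s2(23) and s3(30): 53
merge s4(46) and s5(48): 94
merge 53 and s1(59): 112
merge 94 and 112: 206
The subtree containing s2 is merged 3 times, so code length = 3.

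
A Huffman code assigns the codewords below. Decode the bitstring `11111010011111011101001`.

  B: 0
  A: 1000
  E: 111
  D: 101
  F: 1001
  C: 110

Read left to right; each codeword is recognised as soon as it completes (prefix code):
  111→E | 110→C | 1001→F | 111→E | 101→D | 110→C | 1001→F
Decoded message: ECFEDCF

ECFEDCF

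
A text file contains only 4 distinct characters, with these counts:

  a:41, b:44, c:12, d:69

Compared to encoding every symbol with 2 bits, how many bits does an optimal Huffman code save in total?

Fixed-length: 2 bits × 166 symbols = 332 bits.
Huffman merges:
combine c(12), a(41) → 53
combine b(44), 53 → 97
combine d(69), 97 → 166
Huffman total = 53 + 97 + 166 = 316 bits.
Saving = 332 − 316 = 16 bits.

16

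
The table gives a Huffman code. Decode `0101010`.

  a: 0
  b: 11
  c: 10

Read left to right; each codeword is recognised as soon as it completes (prefix code):
  0→a | 10→c | 10→c | 10→c
Decoded message: accc

accc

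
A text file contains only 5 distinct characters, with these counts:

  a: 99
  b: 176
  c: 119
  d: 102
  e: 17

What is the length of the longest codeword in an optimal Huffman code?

3

Merge the two lowest-weight nodes at each step:
combine e(17), a(99) → 116
combine d(102), 116 → 218
combine c(119), b(176) → 295
combine 218, 295 → 513
The first pair merged (e, a) ends up deepest, at depth 3.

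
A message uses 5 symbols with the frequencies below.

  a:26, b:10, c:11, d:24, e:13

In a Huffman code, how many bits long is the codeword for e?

2

Repeatedly merge the two smallest:
b(10) + c(11) → 21
e(13) + 21 → 34
d(24) + a(26) → 50
34 + 50 → 84
e's leaf is at depth 2, giving a 2-bit codeword.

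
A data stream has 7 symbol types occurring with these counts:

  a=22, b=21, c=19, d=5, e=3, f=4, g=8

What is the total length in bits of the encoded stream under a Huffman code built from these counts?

Build the Huffman tree bottom-up:
e(3) + f(4) → 7
d(5) + 7 → 12
g(8) + 12 → 20
c(19) + 20 → 39
b(21) + a(22) → 43
39 + 43 → 82
The encoded length is the sum of every internal node's weight: 7 + 12 + 20 + 39 + 43 + 82 = 203 bits.

203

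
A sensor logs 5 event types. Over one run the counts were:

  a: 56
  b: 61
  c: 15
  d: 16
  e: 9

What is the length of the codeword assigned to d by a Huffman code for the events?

Huffman merges, smallest pair first:
merge e(9) and c(15): 24
merge d(16) and 24: 40
merge 40 and a(56): 96
merge b(61) and 96: 157
d's leaf is at depth 3, giving a 3-bit codeword.

3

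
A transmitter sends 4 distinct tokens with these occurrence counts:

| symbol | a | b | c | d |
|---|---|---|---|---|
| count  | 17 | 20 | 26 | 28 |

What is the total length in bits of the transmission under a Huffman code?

Build the Huffman tree bottom-up:
a(17) + b(20) → 37
c(26) + d(28) → 54
37 + 54 → 91
Total encoded bits = sum of merged weights = 37 + 54 + 91 = 182.

182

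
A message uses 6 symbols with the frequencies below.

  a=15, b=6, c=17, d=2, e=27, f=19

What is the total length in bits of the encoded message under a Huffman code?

203

Merge the two smallest weights repeatedly:
d(2) + b(6) → 8
8 + a(15) → 23
c(17) + f(19) → 36
23 + e(27) → 50
36 + 50 → 86
Each symbol's bit-cost is frequency × depth; summing gives 203 bits (equivalently 8 + 23 + 36 + 50 + 86).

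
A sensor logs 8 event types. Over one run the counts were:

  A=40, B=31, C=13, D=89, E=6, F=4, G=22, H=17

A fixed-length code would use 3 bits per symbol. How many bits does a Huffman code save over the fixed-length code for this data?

Fixed-length: 3 bits × 222 symbols = 666 bits.
Huffman merges:
F(4) + E(6) → 10
10 + C(13) → 23
H(17) + G(22) → 39
23 + B(31) → 54
39 + A(40) → 79
54 + 79 → 133
D(89) + 133 → 222
Huffman total = 10 + 23 + 39 + 54 + 79 + 133 + 222 = 560 bits.
Saving = 666 − 560 = 106 bits.

106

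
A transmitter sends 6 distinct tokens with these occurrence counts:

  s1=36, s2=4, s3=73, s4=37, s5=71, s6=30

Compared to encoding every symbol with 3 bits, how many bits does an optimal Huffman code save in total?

147

Fixed-length: 3 bits × 251 symbols = 753 bits.
Huffman merges:
combine s2(4), s6(30) → 34
combine 34, s1(36) → 70
combine s4(37), 70 → 107
combine s5(71), s3(73) → 144
combine 107, 144 → 251
Huffman total = 34 + 70 + 107 + 144 + 251 = 606 bits.
Saving = 753 − 606 = 147 bits.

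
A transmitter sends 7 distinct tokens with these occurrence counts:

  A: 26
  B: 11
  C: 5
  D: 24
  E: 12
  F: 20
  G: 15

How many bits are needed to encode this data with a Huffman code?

305

Build the Huffman tree bottom-up:
combine C(5), B(11) → 16
combine E(12), G(15) → 27
combine 16, F(20) → 36
combine D(24), A(26) → 50
combine 27, 36 → 63
combine 50, 63 → 113
Total encoded bits = sum of merged weights = 16 + 27 + 36 + 50 + 63 + 113 = 305.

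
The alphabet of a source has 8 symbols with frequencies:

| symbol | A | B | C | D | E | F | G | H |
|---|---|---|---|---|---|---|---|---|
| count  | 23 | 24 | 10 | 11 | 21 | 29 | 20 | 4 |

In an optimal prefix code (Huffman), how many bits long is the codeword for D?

Huffman merges, smallest pair first:
H(4) + C(10) → 14
D(11) + 14 → 25
G(20) + E(21) → 41
A(23) + B(24) → 47
25 + F(29) → 54
41 + 47 → 88
54 + 88 → 142
D sits 3 levels below the root, so its codeword is 3 bits.

3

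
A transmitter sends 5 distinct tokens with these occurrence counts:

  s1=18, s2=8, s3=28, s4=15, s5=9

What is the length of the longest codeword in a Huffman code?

3

Merge the two lowest-weight nodes at each step:
s2(8) + s5(9) → 17
s4(15) + 17 → 32
s1(18) + s3(28) → 46
32 + 46 → 78
The rarest symbols sit at the bottom; the longest codeword is 3 bits.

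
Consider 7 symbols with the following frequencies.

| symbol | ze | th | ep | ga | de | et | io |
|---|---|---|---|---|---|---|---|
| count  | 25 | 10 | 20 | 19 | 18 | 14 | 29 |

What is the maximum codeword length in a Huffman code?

Merge the two lowest-weight nodes at each step:
merge th(10) and et(14): 24
merge de(18) and ga(19): 37
merge ep(20) and 24: 44
merge ze(25) and io(29): 54
merge 37 and 44: 81
merge 54 and 81: 135
The first pair merged (th, et) ends up deepest, at depth 4.

4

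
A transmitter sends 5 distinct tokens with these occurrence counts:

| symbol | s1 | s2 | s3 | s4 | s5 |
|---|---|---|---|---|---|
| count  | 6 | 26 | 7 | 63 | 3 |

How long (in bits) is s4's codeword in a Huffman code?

1

Huffman merges, smallest pair first:
s5(3) + s1(6) → 9
s3(7) + 9 → 16
16 + s2(26) → 42
42 + s4(63) → 105
s4 is merged only at the final step, so code length = 1.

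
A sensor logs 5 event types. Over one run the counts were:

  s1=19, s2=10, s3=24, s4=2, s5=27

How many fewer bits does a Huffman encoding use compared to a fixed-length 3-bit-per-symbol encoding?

Fixed-length: 3 bits × 82 symbols = 246 bits.
Huffman merges:
s4(2) + s2(10) → 12
12 + s1(19) → 31
s3(24) + s5(27) → 51
31 + 51 → 82
Huffman total = 12 + 31 + 51 + 82 = 176 bits.
Saving = 246 − 176 = 70 bits.

70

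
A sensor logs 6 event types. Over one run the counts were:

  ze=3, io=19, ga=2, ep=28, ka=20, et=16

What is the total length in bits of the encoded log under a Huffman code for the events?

Build the Huffman tree bottom-up:
ga(2) + ze(3) → 5
5 + et(16) → 21
io(19) + ka(20) → 39
21 + ep(28) → 49
39 + 49 → 88
The encoded length is the sum of every internal node's weight: 5 + 21 + 39 + 49 + 88 = 202 bits.

202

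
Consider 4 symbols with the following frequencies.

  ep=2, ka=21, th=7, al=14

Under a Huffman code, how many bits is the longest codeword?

Merge the two lowest-weight nodes at each step:
ep(2) + th(7) → 9
9 + al(14) → 23
ka(21) + 23 → 44
Maximum depth reached is 3.

3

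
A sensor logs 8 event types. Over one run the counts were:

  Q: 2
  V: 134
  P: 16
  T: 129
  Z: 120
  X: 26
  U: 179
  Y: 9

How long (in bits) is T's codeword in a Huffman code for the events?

Build the tree from the bottom:
Q(2) + Y(9) → 11
11 + P(16) → 27
X(26) + 27 → 53
53 + Z(120) → 173
T(129) + V(134) → 263
173 + U(179) → 352
263 + 352 → 615
The subtree containing T is merged 2 times, so code length = 2.

2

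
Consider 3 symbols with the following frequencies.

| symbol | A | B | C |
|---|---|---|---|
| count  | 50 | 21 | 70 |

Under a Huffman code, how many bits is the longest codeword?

2

Merge the two lowest-weight nodes at each step:
B(21) + A(50) → 71
C(70) + 71 → 141
Maximum depth reached is 2.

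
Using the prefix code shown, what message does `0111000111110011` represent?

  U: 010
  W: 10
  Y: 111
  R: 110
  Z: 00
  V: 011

VWZYRV

Read left to right; each codeword is recognised as soon as it completes (prefix code):
  011→V | 10→W | 00→Z | 111→Y | 110→R | 011→V
Decoded message: VWZYRV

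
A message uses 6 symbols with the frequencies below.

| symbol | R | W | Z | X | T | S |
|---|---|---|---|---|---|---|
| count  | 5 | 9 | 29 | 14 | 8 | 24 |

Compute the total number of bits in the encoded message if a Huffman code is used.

Merge the two smallest weights repeatedly:
combine R(5), T(8) → 13
combine W(9), 13 → 22
combine X(14), 22 → 36
combine S(24), Z(29) → 53
combine 36, 53 → 89
Each symbol's bit-cost is frequency × depth; summing gives 213 bits (equivalently 13 + 22 + 36 + 53 + 89).

213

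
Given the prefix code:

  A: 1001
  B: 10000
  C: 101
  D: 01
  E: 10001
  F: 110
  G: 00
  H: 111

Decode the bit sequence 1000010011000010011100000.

Read left to right; each codeword is recognised as soon as it completes (prefix code):
  10000→B | 1001→A | 10000→B | 1001→A | 110→F | 00→G | 00→G
Decoded message: BABAFGG

BABAFGG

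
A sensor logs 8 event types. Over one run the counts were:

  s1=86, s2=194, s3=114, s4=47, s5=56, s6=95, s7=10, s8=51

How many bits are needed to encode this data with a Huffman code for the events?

Build the Huffman tree bottom-up:
merge s7(10) and s4(47): 57
merge s8(51) and s5(56): 107
merge 57 and s1(86): 143
merge s6(95) and 107: 202
merge s3(114) and 143: 257
merge s2(194) and 202: 396
merge 257 and 396: 653
The encoded length is the sum of every internal node's weight: 57 + 107 + 143 + 202 + 257 + 396 + 653 = 1815 bits.

1815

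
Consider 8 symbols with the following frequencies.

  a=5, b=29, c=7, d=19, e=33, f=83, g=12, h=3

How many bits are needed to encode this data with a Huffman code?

Greedily combine the two least-frequent nodes:
combine h(3), a(5) → 8
combine c(7), 8 → 15
combine g(12), 15 → 27
combine d(19), 27 → 46
combine b(29), e(33) → 62
combine 46, 62 → 108
combine f(83), 108 → 191
Each symbol's bit-cost is frequency × depth; summing gives 457 bits (equivalently 8 + 15 + 27 + 46 + 62 + 108 + 191).

457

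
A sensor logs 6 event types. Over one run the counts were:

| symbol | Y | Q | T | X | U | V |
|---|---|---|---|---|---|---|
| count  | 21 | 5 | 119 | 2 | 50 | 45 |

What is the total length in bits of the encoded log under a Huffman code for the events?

Build the Huffman tree bottom-up:
combine X(2), Q(5) → 7
combine 7, Y(21) → 28
combine 28, V(45) → 73
combine U(50), 73 → 123
combine T(119), 123 → 242
The encoded length is the sum of every internal node's weight: 7 + 28 + 73 + 123 + 242 = 473 bits.

473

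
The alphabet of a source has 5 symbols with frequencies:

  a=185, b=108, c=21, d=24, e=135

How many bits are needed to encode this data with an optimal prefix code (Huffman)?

959

Greedily combine the two least-frequent nodes:
c(21) + d(24) → 45
45 + b(108) → 153
e(135) + 153 → 288
a(185) + 288 → 473
Each symbol's bit-cost is frequency × depth; summing gives 959 bits (equivalently 45 + 153 + 288 + 473).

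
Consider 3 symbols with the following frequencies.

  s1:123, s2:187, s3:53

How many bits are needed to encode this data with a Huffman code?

Greedily combine the two least-frequent nodes:
merge s3(53) and s1(123): 176
merge 176 and s2(187): 363
Each symbol's bit-cost is frequency × depth; summing gives 539 bits (equivalently 176 + 363).

539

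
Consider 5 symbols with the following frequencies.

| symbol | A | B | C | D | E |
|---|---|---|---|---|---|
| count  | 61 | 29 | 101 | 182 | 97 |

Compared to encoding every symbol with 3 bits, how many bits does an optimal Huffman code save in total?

Fixed-length: 3 bits × 470 symbols = 1410 bits.
Huffman merges:
combine B(29), A(61) → 90
combine 90, E(97) → 187
combine C(101), D(182) → 283
combine 187, 283 → 470
Huffman total = 90 + 187 + 283 + 470 = 1030 bits.
Saving = 1410 − 1030 = 380 bits.

380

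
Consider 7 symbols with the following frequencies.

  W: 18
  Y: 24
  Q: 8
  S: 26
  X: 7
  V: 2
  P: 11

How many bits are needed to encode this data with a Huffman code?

Build the Huffman tree bottom-up:
combine V(2), X(7) → 9
combine Q(8), 9 → 17
combine P(11), 17 → 28
combine W(18), Y(24) → 42
combine S(26), 28 → 54
combine 42, 54 → 96
Each symbol's bit-cost is frequency × depth; summing gives 246 bits (equivalently 9 + 17 + 28 + 42 + 54 + 96).

246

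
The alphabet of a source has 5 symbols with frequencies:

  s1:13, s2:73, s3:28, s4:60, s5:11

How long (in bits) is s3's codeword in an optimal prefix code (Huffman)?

3

Repeatedly merge the two smallest:
s5(11) + s1(13) → 24
24 + s3(28) → 52
52 + s4(60) → 112
s2(73) + 112 → 185
s3's leaf is at depth 3, giving a 3-bit codeword.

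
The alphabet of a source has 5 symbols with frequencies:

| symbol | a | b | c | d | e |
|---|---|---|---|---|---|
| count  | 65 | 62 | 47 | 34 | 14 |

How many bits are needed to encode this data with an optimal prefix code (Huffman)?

492

Greedily combine the two least-frequent nodes:
combine e(14), d(34) → 48
combine c(47), 48 → 95
combine b(62), a(65) → 127
combine 95, 127 → 222
Total encoded bits = sum of merged weights = 48 + 95 + 127 + 222 = 492.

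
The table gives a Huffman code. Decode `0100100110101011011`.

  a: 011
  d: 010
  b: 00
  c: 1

ddadcaa

Read left to right; each codeword is recognised as soon as it completes (prefix code):
  010→d | 010→d | 011→a | 010→d | 1→c | 011→a | 011→a
Decoded message: ddadcaa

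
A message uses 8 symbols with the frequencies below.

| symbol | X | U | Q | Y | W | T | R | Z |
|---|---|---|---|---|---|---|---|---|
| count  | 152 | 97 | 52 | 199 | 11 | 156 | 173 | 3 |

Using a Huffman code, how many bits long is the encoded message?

2237

Merge the two smallest weights repeatedly:
merge Z(3) and W(11): 14
merge 14 and Q(52): 66
merge 66 and U(97): 163
merge X(152) and T(156): 308
merge 163 and R(173): 336
merge Y(199) and 308: 507
merge 336 and 507: 843
Each symbol's bit-cost is frequency × depth; summing gives 2237 bits (equivalently 14 + 66 + 163 + 308 + 336 + 507 + 843).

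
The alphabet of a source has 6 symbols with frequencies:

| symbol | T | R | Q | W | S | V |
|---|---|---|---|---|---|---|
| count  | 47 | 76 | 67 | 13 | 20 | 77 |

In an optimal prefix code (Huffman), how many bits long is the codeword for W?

Build the tree from the bottom:
merge W(13) and S(20): 33
merge 33 and T(47): 80
merge Q(67) and R(76): 143
merge V(77) and 80: 157
merge 143 and 157: 300
W sits 4 levels below the root, so its codeword is 4 bits.

4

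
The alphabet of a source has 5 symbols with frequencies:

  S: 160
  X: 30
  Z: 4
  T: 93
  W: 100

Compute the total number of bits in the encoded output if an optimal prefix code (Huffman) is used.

Greedily combine the two least-frequent nodes:
merge Z(4) and X(30): 34
merge 34 and T(93): 127
merge W(100) and 127: 227
merge S(160) and 227: 387
Total encoded bits = sum of merged weights = 34 + 127 + 227 + 387 = 775.

775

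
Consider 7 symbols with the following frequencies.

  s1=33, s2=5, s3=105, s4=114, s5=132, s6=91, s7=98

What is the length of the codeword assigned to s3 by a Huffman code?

Huffman merges, smallest pair first:
s2(5) + s1(33) → 38
38 + s6(91) → 129
s7(98) + s3(105) → 203
s4(114) + 129 → 243
s5(132) + 203 → 335
243 + 335 → 578
The subtree containing s3 is merged 3 times, so code length = 3.

3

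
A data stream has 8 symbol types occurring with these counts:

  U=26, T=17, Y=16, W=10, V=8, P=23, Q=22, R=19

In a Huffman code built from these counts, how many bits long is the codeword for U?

2

Huffman merges, smallest pair first:
combine V(8), W(10) → 18
combine Y(16), T(17) → 33
combine 18, R(19) → 37
combine Q(22), P(23) → 45
combine U(26), 33 → 59
combine 37, 45 → 82
combine 59, 82 → 141
U's leaf is at depth 2, giving a 2-bit codeword.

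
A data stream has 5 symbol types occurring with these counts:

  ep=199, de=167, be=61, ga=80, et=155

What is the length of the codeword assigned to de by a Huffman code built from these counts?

2

Huffman merges, smallest pair first:
combine be(61), ga(80) → 141
combine 141, et(155) → 296
combine de(167), ep(199) → 366
combine 296, 366 → 662
The subtree containing de is merged 2 times, so code length = 2.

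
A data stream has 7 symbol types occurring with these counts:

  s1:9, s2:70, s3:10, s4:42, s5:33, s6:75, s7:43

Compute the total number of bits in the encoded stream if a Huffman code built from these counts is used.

720

Build the Huffman tree bottom-up:
combine s1(9), s3(10) → 19
combine 19, s5(33) → 52
combine s4(42), s7(43) → 85
combine 52, s2(70) → 122
combine s6(75), 85 → 160
combine 122, 160 → 282
Each symbol's bit-cost is frequency × depth; summing gives 720 bits (equivalently 19 + 52 + 85 + 122 + 160 + 282).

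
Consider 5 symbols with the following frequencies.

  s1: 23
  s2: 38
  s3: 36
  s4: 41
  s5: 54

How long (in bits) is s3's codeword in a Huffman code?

Huffman merges, smallest pair first:
merge s1(23) and s3(36): 59
merge s2(38) and s4(41): 79
merge s5(54) and 59: 113
merge 79 and 113: 192
s3's leaf is at depth 3, giving a 3-bit codeword.

3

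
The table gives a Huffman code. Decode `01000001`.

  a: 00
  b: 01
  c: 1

baab

Read left to right; each codeword is recognised as soon as it completes (prefix code):
  01→b | 00→a | 00→a | 01→b
Decoded message: baab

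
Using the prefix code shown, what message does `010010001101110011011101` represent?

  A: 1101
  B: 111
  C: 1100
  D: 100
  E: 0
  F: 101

EDDEACAA

Read left to right; each codeword is recognised as soon as it completes (prefix code):
  0→E | 100→D | 100→D | 0→E | 1101→A | 1100→C | 1101→A | 1101→A
Decoded message: EDDEACAA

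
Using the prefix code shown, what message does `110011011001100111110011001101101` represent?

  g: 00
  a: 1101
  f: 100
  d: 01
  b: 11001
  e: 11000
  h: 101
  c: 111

bhfbcfbhh

Read left to right; each codeword is recognised as soon as it completes (prefix code):
  11001→b | 101→h | 100→f | 11001→b | 111→c | 100→f | 11001→b | 101→h | 101→h
Decoded message: bhfbcfbhh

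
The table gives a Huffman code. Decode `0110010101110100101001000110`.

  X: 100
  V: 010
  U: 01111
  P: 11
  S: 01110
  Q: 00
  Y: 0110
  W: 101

YVWPVVXXY

Read left to right; each codeword is recognised as soon as it completes (prefix code):
  0110→Y | 010→V | 101→W | 11→P | 010→V | 010→V | 100→X | 100→X | 0110→Y
Decoded message: YVWPVVXXY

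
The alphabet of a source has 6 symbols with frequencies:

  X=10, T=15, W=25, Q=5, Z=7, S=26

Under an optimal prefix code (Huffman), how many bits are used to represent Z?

Repeatedly merge the two smallest:
Q(5) + Z(7) → 12
X(10) + 12 → 22
T(15) + 22 → 37
W(25) + S(26) → 51
37 + 51 → 88
Z sits 4 levels below the root, so its codeword is 4 bits.

4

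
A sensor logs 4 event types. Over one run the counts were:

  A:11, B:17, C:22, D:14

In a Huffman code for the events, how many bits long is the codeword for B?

Build the tree from the bottom:
combine A(11), D(14) → 25
combine B(17), C(22) → 39
combine 25, 39 → 64
B sits 2 levels below the root, so its codeword is 2 bits.

2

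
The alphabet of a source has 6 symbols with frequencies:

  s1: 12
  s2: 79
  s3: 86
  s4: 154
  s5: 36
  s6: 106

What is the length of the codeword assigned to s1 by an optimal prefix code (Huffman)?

Repeatedly merge the two smallest:
merge s1(12) and s5(36): 48
merge 48 and s2(79): 127
merge s3(86) and s6(106): 192
merge 127 and s4(154): 281
merge 192 and 281: 473
s1 sits 4 levels below the root, so its codeword is 4 bits.

4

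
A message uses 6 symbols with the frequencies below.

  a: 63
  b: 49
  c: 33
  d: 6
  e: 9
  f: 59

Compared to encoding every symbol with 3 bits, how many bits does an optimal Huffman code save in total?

Fixed-length: 3 bits × 219 symbols = 657 bits.
Huffman merges:
d(6) + e(9) → 15
15 + c(33) → 48
48 + b(49) → 97
f(59) + a(63) → 122
97 + 122 → 219
Huffman total = 15 + 48 + 97 + 122 + 219 = 501 bits.
Saving = 657 − 501 = 156 bits.

156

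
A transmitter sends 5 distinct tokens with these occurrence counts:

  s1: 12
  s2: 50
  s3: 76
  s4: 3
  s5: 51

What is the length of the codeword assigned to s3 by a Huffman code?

1

Repeatedly merge the two smallest:
merge s4(3) and s1(12): 15
merge 15 and s2(50): 65
merge s5(51) and 65: 116
merge s3(76) and 116: 192
s3 is a child of the root — depth 1, so its codeword is a single bit.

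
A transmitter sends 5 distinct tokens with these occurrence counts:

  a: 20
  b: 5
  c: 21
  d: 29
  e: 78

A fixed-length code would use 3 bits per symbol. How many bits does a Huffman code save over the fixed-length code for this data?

Fixed-length: 3 bits × 153 symbols = 459 bits.
Huffman merges:
combine b(5), a(20) → 25
combine c(21), 25 → 46
combine d(29), 46 → 75
combine 75, e(78) → 153
Huffman total = 25 + 46 + 75 + 153 = 299 bits.
Saving = 459 − 299 = 160 bits.

160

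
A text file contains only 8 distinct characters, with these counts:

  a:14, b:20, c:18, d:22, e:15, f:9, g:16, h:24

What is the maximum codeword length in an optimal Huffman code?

Merge the two lowest-weight nodes at each step:
merge f(9) and a(14): 23
merge e(15) and g(16): 31
merge c(18) and b(20): 38
merge d(22) and 23: 45
merge h(24) and 31: 55
merge 38 and 45: 83
merge 55 and 83: 138
Maximum depth reached is 4.

4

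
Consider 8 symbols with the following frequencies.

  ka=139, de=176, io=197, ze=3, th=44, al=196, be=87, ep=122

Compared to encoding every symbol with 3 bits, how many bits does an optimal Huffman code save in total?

Fixed-length: 3 bits × 964 symbols = 2892 bits.
Huffman merges:
ze(3) + th(44) → 47
47 + be(87) → 134
ep(122) + 134 → 256
ka(139) + de(176) → 315
al(196) + io(197) → 393
256 + 315 → 571
393 + 571 → 964
Huffman total = 47 + 134 + 256 + 315 + 393 + 571 + 964 = 2680 bits.
Saving = 2892 − 2680 = 212 bits.

212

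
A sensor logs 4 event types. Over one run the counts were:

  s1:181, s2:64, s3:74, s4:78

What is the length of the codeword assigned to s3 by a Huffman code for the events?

3

Build the tree from the bottom:
s2(64) + s3(74) → 138
s4(78) + 138 → 216
s1(181) + 216 → 397
s3 sits 3 levels below the root, so its codeword is 3 bits.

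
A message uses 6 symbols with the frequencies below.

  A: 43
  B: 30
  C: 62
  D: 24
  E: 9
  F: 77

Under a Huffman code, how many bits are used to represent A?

Build the tree from the bottom:
combine E(9), D(24) → 33
combine B(30), 33 → 63
combine A(43), C(62) → 105
combine 63, F(77) → 140
combine 105, 140 → 245
A sits 2 levels below the root, so its codeword is 2 bits.

2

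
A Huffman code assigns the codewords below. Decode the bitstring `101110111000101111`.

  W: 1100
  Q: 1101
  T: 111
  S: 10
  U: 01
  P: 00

Read left to right; each codeword is recognised as soon as it completes (prefix code):
  10→S | 111→T | 01→U | 1100→W | 01→U | 01→U | 111→T
Decoded message: STUWUUT

STUWUUT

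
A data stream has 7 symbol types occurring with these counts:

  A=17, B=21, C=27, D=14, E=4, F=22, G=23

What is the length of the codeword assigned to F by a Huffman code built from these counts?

Huffman merges, smallest pair first:
merge E(4) and D(14): 18
merge A(17) and 18: 35
merge B(21) and F(22): 43
merge G(23) and C(27): 50
merge 35 and 43: 78
merge 50 and 78: 128
F's leaf is at depth 3, giving a 3-bit codeword.

3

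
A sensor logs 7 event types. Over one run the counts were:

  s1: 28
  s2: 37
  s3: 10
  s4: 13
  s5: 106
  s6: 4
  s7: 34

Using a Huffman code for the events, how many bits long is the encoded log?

Merge the two smallest weights repeatedly:
merge s6(4) and s3(10): 14
merge s4(13) and 14: 27
merge 27 and s1(28): 55
merge s7(34) and s2(37): 71
merge 55 and 71: 126
merge s5(106) and 126: 232
The encoded length is the sum of every internal node's weight: 14 + 27 + 55 + 71 + 126 + 232 = 525 bits.

525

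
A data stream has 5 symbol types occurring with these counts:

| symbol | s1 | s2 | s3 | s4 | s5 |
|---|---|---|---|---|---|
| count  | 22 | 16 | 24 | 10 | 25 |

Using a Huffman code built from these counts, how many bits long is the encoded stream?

220

Merge the two smallest weights repeatedly:
merge s4(10) and s2(16): 26
merge s1(22) and s3(24): 46
merge s5(25) and 26: 51
merge 46 and 51: 97
Each symbol's bit-cost is frequency × depth; summing gives 220 bits (equivalently 26 + 46 + 51 + 97).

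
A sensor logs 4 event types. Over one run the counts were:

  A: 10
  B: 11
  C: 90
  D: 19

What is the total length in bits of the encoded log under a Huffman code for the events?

191

Build the Huffman tree bottom-up:
combine A(10), B(11) → 21
combine D(19), 21 → 40
combine 40, C(90) → 130
Total encoded bits = sum of merged weights = 21 + 40 + 130 = 191.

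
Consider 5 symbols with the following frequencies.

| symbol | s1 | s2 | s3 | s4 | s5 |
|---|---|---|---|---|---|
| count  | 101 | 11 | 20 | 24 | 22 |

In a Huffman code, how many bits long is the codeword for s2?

Repeatedly merge the two smallest:
merge s2(11) and s3(20): 31
merge s5(22) and s4(24): 46
merge 31 and 46: 77
merge 77 and s1(101): 178
s2 sits 3 levels below the root, so its codeword is 3 bits.

3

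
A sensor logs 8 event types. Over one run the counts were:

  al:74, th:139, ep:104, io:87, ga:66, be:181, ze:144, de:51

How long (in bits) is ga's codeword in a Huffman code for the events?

Build the tree from the bottom:
de(51) + ga(66) → 117
al(74) + io(87) → 161
ep(104) + 117 → 221
th(139) + ze(144) → 283
161 + be(181) → 342
221 + 283 → 504
342 + 504 → 846
The subtree containing ga is merged 4 times, so code length = 4.

4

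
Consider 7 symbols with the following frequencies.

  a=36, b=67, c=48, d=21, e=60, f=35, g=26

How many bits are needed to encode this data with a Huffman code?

Merge the two smallest weights repeatedly:
combine d(21), g(26) → 47
combine f(35), a(36) → 71
combine 47, c(48) → 95
combine e(60), b(67) → 127
combine 71, 95 → 166
combine 127, 166 → 293
The encoded length is the sum of every internal node's weight: 47 + 71 + 95 + 127 + 166 + 293 = 799 bits.

799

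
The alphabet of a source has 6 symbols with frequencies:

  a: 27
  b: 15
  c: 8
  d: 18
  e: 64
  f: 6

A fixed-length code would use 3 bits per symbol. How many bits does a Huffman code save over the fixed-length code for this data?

114

Fixed-length: 3 bits × 138 symbols = 414 bits.
Huffman merges:
merge f(6) and c(8): 14
merge 14 and b(15): 29
merge d(18) and a(27): 45
merge 29 and 45: 74
merge e(64) and 74: 138
Huffman total = 14 + 29 + 45 + 74 + 138 = 300 bits.
Saving = 414 − 300 = 114 bits.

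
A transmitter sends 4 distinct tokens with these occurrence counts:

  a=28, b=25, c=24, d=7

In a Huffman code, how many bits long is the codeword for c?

2

Build the tree from the bottom:
combine d(7), c(24) → 31
combine b(25), a(28) → 53
combine 31, 53 → 84
The subtree containing c is merged 2 times, so code length = 2.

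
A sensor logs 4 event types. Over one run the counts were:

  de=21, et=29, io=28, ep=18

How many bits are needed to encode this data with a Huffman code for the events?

Build the Huffman tree bottom-up:
merge ep(18) and de(21): 39
merge io(28) and et(29): 57
merge 39 and 57: 96
The encoded length is the sum of every internal node's weight: 39 + 57 + 96 = 192 bits.

192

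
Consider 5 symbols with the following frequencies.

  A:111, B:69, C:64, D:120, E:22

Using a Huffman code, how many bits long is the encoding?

Greedily combine the two least-frequent nodes:
E(22) + C(64) → 86
B(69) + 86 → 155
A(111) + D(120) → 231
155 + 231 → 386
The encoded length is the sum of every internal node's weight: 86 + 155 + 231 + 386 = 858 bits.

858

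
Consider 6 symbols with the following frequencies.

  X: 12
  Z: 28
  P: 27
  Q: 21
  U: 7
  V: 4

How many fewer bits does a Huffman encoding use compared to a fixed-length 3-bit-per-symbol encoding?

65

Fixed-length: 3 bits × 99 symbols = 297 bits.
Huffman merges:
V(4) + U(7) → 11
11 + X(12) → 23
Q(21) + 23 → 44
P(27) + Z(28) → 55
44 + 55 → 99
Huffman total = 11 + 23 + 44 + 55 + 99 = 232 bits.
Saving = 297 − 232 = 65 bits.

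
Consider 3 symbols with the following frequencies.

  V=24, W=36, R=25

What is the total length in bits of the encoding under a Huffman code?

134

Merge the two smallest weights repeatedly:
combine V(24), R(25) → 49
combine W(36), 49 → 85
Total encoded bits = sum of merged weights = 49 + 85 = 134.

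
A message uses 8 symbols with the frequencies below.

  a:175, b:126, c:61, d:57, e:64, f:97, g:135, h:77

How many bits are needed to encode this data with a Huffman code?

Greedily combine the two least-frequent nodes:
merge d(57) and c(61): 118
merge e(64) and h(77): 141
merge f(97) and 118: 215
merge b(126) and g(135): 261
merge 141 and a(175): 316
merge 215 and 261: 476
merge 316 and 476: 792
The encoded length is the sum of every internal node's weight: 118 + 141 + 215 + 261 + 316 + 476 + 792 = 2319 bits.

2319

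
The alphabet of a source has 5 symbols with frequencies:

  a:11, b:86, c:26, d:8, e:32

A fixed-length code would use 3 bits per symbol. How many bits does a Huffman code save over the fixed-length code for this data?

Fixed-length: 3 bits × 163 symbols = 489 bits.
Huffman merges:
merge d(8) and a(11): 19
merge 19 and c(26): 45
merge e(32) and 45: 77
merge 77 and b(86): 163
Huffman total = 19 + 45 + 77 + 163 = 304 bits.
Saving = 489 − 304 = 185 bits.

185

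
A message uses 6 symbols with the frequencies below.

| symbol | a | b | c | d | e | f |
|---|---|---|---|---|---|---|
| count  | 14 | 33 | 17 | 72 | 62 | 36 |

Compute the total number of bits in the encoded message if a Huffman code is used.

563

Build the Huffman tree bottom-up:
combine a(14), c(17) → 31
combine 31, b(33) → 64
combine f(36), e(62) → 98
combine 64, d(72) → 136
combine 98, 136 → 234
Total encoded bits = sum of merged weights = 31 + 64 + 98 + 136 + 234 = 563.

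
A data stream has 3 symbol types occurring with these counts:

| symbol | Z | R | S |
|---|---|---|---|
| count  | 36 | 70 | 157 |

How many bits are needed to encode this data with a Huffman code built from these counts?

369

Merge the two smallest weights repeatedly:
merge Z(36) and R(70): 106
merge 106 and S(157): 263
Each symbol's bit-cost is frequency × depth; summing gives 369 bits (equivalently 106 + 263).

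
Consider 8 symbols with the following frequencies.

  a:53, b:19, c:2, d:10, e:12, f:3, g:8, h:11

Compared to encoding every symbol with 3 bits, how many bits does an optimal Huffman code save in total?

67

Fixed-length: 3 bits × 118 symbols = 354 bits.
Huffman merges:
merge c(2) and f(3): 5
merge 5 and g(8): 13
merge d(10) and h(11): 21
merge e(12) and 13: 25
merge b(19) and 21: 40
merge 25 and 40: 65
merge a(53) and 65: 118
Huffman total = 5 + 13 + 21 + 25 + 40 + 65 + 118 = 287 bits.
Saving = 354 − 287 = 67 bits.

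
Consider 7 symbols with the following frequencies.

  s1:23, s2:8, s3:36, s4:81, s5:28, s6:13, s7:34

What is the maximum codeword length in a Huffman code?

5

Merge the two lowest-weight nodes at each step:
merge s2(8) and s6(13): 21
merge 21 and s1(23): 44
merge s5(28) and s7(34): 62
merge s3(36) and 44: 80
merge 62 and 80: 142
merge s4(81) and 142: 223
The first pair merged (s2, s6) ends up deepest, at depth 5.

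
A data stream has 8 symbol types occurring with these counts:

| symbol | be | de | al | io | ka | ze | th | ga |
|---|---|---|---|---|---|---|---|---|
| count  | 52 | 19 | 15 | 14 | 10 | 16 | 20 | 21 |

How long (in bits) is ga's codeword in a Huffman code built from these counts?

3

Repeatedly merge the two smallest:
combine ka(10), io(14) → 24
combine al(15), ze(16) → 31
combine de(19), th(20) → 39
combine ga(21), 24 → 45
combine 31, 39 → 70
combine 45, be(52) → 97
combine 70, 97 → 167
ga sits 3 levels below the root, so its codeword is 3 bits.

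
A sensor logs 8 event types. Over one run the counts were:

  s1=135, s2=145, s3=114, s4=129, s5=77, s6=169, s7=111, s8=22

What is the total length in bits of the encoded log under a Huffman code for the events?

2636

Merge the two smallest weights repeatedly:
s8(22) + s5(77) → 99
99 + s7(111) → 210
s3(114) + s4(129) → 243
s1(135) + s2(145) → 280
s6(169) + 210 → 379
243 + 280 → 523
379 + 523 → 902
The encoded length is the sum of every internal node's weight: 99 + 210 + 243 + 280 + 379 + 523 + 902 = 2636 bits.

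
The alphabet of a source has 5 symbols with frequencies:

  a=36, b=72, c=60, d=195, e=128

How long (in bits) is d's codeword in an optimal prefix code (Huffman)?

Repeatedly merge the two smallest:
merge a(36) and c(60): 96
merge b(72) and 96: 168
merge e(128) and 168: 296
merge d(195) and 296: 491
d sits one level below the root: a 1-bit codeword.

1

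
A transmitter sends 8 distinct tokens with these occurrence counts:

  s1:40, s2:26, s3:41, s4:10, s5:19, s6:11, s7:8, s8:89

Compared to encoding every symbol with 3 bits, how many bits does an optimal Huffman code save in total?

Fixed-length: 3 bits × 244 symbols = 732 bits.
Huffman merges:
combine s7(8), s4(10) → 18
combine s6(11), 18 → 29
combine s5(19), s2(26) → 45
combine 29, s1(40) → 69
combine s3(41), 45 → 86
combine 69, 86 → 155
combine s8(89), 155 → 244
Huffman total = 18 + 29 + 45 + 69 + 86 + 155 + 244 = 646 bits.
Saving = 732 − 646 = 86 bits.

86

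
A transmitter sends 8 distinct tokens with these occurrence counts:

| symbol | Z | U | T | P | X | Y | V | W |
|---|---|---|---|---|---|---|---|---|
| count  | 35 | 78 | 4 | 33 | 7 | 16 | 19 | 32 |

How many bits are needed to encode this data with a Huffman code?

597

Build the Huffman tree bottom-up:
combine T(4), X(7) → 11
combine 11, Y(16) → 27
combine V(19), 27 → 46
combine W(32), P(33) → 65
combine Z(35), 46 → 81
combine 65, U(78) → 143
combine 81, 143 → 224
Each symbol's bit-cost is frequency × depth; summing gives 597 bits (equivalently 11 + 27 + 46 + 65 + 81 + 143 + 224).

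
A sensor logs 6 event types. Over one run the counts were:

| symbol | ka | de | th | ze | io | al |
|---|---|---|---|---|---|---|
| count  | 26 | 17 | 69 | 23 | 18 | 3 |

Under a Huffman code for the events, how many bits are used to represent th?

Repeatedly merge the two smallest:
al(3) + de(17) → 20
io(18) + 20 → 38
ze(23) + ka(26) → 49
38 + 49 → 87
th(69) + 87 → 156
th sits one level below the root: a 1-bit codeword.

1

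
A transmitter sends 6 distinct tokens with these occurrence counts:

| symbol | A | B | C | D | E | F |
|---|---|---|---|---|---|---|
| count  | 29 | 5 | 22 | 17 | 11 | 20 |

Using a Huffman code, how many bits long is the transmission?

Build the Huffman tree bottom-up:
B(5) + E(11) → 16
16 + D(17) → 33
F(20) + C(22) → 42
A(29) + 33 → 62
42 + 62 → 104
The encoded length is the sum of every internal node's weight: 16 + 33 + 42 + 62 + 104 = 257 bits.

257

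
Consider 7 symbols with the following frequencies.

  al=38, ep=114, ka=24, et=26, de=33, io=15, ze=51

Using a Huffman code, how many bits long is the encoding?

Greedily combine the two least-frequent nodes:
merge io(15) and ka(24): 39
merge et(26) and de(33): 59
merge al(38) and 39: 77
merge ze(51) and 59: 110
merge 77 and 110: 187
merge ep(114) and 187: 301
Each symbol's bit-cost is frequency × depth; summing gives 773 bits (equivalently 39 + 59 + 77 + 110 + 187 + 301).

773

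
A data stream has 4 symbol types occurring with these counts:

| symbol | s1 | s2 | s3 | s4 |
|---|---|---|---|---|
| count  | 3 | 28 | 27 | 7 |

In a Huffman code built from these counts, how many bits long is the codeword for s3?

2

Build the tree from the bottom:
combine s1(3), s4(7) → 10
combine 10, s3(27) → 37
combine s2(28), 37 → 65
s3's leaf is at depth 2, giving a 2-bit codeword.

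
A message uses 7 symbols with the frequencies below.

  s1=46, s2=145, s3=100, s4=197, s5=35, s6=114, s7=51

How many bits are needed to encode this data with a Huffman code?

1803

Build the Huffman tree bottom-up:
s5(35) + s1(46) → 81
s7(51) + 81 → 132
s3(100) + s6(114) → 214
132 + s2(145) → 277
s4(197) + 214 → 411
277 + 411 → 688
Total encoded bits = sum of merged weights = 81 + 132 + 214 + 277 + 411 + 688 = 1803.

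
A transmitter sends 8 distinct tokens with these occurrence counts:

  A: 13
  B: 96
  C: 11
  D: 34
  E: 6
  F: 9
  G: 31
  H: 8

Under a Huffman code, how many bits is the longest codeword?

5

Merge the two lowest-weight nodes at each step:
E(6) + H(8) → 14
F(9) + C(11) → 20
A(13) + 14 → 27
20 + 27 → 47
G(31) + D(34) → 65
47 + 65 → 112
B(96) + 112 → 208
The first pair merged (E, H) ends up deepest, at depth 5.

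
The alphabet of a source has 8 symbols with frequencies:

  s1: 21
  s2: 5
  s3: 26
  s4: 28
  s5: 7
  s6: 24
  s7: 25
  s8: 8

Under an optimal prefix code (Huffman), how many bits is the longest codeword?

5

Merge the two lowest-weight nodes at each step:
merge s2(5) and s5(7): 12
merge s8(8) and 12: 20
merge 20 and s1(21): 41
merge s6(24) and s7(25): 49
merge s3(26) and s4(28): 54
merge 41 and 49: 90
merge 54 and 90: 144
The first pair merged (s2, s5) ends up deepest, at depth 5.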